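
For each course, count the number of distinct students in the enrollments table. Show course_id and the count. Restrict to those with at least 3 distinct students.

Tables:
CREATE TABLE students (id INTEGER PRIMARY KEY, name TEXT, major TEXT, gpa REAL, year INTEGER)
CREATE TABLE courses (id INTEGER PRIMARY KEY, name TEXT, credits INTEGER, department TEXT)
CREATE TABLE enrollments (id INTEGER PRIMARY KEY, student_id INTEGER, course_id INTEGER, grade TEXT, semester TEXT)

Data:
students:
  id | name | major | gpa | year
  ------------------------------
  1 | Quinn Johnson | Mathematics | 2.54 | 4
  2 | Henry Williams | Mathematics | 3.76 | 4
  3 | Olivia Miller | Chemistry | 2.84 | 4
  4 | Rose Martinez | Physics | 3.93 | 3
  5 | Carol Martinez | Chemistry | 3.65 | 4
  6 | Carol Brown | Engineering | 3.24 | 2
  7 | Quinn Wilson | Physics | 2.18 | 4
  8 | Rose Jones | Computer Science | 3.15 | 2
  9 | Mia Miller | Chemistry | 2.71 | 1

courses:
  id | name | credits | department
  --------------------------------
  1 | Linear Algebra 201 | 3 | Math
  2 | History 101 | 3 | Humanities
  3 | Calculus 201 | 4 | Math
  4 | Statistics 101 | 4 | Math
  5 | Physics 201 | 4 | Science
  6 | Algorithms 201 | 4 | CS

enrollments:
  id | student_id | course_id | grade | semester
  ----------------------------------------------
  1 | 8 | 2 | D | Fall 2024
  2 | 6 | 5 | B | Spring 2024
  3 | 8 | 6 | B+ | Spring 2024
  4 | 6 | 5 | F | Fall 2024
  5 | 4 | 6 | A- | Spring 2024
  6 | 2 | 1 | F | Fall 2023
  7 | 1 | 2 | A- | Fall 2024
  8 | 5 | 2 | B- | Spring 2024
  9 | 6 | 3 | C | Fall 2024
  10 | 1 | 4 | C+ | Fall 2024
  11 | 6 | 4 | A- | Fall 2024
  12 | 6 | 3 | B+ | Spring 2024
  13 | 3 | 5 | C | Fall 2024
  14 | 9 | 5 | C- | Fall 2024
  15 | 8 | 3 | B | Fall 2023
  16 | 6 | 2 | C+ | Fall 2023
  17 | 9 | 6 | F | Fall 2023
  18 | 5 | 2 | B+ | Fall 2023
SELECT course_id, COUNT(DISTINCT student_id) AS distinct_student_count FROM enrollments GROUP BY course_id HAVING COUNT(DISTINCT student_id) >= 3

Execution result:
course_id | distinct_student_count
2 | 4
5 | 3
6 | 3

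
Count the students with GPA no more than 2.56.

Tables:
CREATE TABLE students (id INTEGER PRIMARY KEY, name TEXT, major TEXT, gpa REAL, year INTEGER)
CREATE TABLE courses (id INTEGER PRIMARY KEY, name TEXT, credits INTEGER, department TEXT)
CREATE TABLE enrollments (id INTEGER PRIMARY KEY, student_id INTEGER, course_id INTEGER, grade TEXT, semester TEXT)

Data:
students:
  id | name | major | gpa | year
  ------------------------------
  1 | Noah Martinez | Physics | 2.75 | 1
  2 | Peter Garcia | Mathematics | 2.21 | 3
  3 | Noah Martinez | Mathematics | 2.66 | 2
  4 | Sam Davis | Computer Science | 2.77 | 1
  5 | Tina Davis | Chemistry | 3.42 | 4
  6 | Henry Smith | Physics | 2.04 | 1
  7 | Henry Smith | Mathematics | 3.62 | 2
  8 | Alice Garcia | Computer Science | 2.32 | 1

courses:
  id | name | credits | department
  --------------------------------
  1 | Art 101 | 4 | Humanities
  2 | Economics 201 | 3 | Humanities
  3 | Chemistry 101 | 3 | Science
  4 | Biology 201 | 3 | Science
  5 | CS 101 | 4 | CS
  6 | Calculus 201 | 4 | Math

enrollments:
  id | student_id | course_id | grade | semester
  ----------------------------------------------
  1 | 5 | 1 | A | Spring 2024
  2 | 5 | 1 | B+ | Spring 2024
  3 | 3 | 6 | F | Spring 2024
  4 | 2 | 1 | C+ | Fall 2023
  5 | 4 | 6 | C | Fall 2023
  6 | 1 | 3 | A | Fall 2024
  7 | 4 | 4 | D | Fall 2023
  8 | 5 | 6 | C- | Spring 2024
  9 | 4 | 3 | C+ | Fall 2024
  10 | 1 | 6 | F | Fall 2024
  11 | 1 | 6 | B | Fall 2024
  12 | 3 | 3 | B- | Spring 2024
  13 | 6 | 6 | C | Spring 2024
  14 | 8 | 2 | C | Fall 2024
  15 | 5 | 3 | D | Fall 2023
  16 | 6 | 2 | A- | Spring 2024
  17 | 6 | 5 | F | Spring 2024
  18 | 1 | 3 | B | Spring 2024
SELECT COUNT(*) FROM students WHERE gpa <= 2.56

Execution result:
3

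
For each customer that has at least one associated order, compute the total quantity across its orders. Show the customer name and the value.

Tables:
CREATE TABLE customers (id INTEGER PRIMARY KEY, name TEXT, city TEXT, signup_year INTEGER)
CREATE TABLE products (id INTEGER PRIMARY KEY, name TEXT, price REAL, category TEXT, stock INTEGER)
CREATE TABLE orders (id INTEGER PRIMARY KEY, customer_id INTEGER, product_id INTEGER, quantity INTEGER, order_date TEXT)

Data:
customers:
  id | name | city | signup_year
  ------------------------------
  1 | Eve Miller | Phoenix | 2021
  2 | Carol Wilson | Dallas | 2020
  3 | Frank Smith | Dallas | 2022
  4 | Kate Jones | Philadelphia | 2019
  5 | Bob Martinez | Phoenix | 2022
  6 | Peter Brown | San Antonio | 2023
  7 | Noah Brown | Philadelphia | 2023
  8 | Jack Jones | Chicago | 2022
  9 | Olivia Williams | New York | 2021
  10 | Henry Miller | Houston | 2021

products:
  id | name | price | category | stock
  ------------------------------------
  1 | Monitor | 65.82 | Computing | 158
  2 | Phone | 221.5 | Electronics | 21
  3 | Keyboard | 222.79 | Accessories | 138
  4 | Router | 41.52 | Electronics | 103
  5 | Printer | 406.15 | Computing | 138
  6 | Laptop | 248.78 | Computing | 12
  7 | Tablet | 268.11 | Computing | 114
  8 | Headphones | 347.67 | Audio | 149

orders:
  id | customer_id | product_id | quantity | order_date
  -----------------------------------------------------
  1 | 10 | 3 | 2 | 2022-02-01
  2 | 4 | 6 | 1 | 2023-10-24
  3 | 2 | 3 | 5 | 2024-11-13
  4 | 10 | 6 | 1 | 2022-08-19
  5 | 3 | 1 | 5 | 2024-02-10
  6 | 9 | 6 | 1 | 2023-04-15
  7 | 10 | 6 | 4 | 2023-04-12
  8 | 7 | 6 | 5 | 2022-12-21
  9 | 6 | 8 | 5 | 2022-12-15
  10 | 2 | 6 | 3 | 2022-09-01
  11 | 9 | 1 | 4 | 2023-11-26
SELECT p.name, SUM(c.quantity) AS sum_quantity FROM orders c JOIN customers p ON c.customer_id = p.id GROUP BY p.id, p.name

Execution result:
name | sum_quantity
Carol Wilson | 8
Frank Smith | 5
Kate Jones | 1
Peter Brown | 5
Noah Brown | 5
Olivia Williams | 5
Henry Miller | 7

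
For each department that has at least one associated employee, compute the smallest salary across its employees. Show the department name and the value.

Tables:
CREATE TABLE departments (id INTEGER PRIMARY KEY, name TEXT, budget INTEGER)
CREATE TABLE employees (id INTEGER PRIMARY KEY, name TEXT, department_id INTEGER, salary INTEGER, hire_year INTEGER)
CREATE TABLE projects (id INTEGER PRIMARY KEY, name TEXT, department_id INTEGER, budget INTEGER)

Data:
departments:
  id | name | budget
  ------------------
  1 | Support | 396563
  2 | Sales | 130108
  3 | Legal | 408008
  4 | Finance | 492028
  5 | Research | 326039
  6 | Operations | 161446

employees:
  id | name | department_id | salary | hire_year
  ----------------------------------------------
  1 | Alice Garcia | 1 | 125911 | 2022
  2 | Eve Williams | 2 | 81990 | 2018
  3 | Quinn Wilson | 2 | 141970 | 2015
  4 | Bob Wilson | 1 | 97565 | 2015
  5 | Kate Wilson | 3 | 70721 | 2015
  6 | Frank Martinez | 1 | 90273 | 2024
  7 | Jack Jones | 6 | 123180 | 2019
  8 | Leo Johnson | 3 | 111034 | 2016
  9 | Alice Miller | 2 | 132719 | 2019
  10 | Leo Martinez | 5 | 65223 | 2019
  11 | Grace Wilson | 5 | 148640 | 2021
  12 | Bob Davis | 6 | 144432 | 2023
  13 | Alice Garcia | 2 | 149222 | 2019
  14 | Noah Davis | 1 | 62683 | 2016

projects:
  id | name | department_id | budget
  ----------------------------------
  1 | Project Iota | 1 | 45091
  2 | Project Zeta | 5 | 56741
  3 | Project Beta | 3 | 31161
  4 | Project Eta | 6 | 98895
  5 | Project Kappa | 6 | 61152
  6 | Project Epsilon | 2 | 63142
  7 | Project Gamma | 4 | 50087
SELECT p.name, MIN(c.salary) AS min_salary FROM employees c JOIN departments p ON c.department_id = p.id GROUP BY p.id, p.name

Execution result:
name | min_salary
Support | 62683
Sales | 81990
Legal | 70721
Research | 65223
Operations | 123180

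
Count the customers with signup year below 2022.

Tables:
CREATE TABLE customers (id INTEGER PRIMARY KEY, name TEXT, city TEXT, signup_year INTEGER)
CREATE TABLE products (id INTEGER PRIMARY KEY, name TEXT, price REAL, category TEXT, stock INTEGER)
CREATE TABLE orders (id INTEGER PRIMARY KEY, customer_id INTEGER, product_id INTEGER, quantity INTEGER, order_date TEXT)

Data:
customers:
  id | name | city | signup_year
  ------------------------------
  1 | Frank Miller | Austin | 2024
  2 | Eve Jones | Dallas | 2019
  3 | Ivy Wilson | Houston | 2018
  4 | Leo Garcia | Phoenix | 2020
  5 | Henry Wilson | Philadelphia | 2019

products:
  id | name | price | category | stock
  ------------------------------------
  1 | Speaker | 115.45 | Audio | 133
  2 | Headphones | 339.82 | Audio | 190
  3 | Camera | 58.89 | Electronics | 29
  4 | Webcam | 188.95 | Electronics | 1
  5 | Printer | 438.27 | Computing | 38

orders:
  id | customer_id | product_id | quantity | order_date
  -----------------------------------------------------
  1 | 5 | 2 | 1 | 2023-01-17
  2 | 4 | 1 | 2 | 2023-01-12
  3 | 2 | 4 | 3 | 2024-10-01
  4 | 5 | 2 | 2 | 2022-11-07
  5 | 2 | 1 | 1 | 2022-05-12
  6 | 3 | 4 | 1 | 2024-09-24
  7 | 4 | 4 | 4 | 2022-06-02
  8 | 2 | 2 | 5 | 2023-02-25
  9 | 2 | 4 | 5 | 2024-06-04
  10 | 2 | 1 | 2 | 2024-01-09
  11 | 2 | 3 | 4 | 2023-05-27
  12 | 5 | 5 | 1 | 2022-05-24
SELECT COUNT(*) FROM customers WHERE signup_year < 2022

Execution result:
4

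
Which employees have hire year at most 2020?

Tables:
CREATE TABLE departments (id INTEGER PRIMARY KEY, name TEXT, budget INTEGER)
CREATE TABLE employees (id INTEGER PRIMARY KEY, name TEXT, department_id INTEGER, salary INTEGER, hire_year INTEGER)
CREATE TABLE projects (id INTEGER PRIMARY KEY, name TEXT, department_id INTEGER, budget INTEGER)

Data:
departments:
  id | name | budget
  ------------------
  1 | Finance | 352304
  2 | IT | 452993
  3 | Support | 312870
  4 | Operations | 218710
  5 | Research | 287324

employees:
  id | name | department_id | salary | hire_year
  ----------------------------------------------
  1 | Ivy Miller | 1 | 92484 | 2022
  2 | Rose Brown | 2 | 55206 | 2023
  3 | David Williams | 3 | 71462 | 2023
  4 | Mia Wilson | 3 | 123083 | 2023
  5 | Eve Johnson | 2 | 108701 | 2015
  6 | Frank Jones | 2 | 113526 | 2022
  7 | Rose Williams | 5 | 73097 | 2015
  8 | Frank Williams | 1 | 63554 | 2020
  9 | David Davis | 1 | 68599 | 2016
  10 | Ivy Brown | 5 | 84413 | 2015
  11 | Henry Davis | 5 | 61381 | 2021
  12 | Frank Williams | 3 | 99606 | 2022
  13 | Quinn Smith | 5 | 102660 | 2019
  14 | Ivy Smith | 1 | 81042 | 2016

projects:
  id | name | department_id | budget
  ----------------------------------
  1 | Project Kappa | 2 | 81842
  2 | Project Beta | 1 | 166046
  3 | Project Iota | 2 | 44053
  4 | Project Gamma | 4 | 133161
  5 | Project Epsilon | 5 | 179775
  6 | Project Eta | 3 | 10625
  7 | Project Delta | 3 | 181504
SELECT name, hire_year FROM employees WHERE hire_year <= 2020

Execution result:
name | hire_year
Eve Johnson | 2015
Rose Williams | 2015
Frank Williams | 2020
David Davis | 2016
Ivy Brown | 2015
Quinn Smith | 2019
Ivy Smith | 2016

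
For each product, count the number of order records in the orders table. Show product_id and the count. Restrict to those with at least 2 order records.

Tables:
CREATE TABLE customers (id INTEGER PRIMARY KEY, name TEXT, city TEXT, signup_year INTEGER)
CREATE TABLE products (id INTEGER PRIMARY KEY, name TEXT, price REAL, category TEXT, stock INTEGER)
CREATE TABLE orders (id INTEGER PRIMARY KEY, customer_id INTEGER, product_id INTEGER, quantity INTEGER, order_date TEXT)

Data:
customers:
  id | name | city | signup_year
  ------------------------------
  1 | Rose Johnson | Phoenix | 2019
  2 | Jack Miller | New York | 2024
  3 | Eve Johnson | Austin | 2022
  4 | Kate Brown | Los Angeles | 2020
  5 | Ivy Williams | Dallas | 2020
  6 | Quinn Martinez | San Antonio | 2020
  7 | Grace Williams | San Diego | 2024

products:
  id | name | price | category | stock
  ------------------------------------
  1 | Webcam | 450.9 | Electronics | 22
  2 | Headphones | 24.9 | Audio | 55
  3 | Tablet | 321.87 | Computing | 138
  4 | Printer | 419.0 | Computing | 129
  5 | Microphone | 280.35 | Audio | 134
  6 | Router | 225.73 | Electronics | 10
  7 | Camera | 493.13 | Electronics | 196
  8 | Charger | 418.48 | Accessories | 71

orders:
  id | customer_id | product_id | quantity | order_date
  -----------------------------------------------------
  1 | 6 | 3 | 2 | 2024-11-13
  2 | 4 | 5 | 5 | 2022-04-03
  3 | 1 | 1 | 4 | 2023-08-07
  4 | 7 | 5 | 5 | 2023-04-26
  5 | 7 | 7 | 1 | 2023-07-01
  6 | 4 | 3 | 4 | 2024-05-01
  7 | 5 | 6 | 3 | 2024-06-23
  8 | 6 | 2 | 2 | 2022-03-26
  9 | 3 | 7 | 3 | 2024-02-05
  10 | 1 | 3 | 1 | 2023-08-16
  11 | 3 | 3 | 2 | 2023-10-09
SELECT product_id, COUNT(*) AS order_count FROM orders GROUP BY product_id HAVING COUNT(*) >= 2

Execution result:
product_id | order_count
3 | 4
5 | 2
7 | 2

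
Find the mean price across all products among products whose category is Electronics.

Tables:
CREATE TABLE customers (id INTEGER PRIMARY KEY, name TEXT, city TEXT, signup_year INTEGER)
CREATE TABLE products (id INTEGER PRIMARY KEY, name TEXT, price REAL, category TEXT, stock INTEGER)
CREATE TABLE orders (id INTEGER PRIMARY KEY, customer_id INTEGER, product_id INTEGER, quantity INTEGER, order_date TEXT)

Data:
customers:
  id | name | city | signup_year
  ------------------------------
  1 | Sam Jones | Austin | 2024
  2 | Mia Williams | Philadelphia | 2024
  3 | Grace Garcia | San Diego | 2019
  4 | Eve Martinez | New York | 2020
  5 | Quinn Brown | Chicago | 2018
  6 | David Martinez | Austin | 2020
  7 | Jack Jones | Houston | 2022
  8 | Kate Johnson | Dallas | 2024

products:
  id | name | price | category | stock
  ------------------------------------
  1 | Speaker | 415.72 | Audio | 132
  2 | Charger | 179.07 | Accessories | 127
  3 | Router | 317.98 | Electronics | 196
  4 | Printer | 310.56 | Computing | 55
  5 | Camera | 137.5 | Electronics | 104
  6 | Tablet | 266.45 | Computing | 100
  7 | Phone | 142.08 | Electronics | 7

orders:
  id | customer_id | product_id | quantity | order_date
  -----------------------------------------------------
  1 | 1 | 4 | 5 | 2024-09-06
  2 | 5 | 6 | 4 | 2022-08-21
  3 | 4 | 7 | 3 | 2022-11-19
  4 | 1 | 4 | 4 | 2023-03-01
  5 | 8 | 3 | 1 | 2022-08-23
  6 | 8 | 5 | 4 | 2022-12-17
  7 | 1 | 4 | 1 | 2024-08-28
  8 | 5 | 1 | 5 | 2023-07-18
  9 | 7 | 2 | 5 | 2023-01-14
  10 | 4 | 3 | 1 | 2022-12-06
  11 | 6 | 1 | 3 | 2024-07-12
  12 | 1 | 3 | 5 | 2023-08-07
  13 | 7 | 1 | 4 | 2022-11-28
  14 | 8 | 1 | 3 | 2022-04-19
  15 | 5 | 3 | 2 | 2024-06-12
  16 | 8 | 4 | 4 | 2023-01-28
SELECT AVG(price) FROM products WHERE category = 'Electronics'

Execution result:
199.19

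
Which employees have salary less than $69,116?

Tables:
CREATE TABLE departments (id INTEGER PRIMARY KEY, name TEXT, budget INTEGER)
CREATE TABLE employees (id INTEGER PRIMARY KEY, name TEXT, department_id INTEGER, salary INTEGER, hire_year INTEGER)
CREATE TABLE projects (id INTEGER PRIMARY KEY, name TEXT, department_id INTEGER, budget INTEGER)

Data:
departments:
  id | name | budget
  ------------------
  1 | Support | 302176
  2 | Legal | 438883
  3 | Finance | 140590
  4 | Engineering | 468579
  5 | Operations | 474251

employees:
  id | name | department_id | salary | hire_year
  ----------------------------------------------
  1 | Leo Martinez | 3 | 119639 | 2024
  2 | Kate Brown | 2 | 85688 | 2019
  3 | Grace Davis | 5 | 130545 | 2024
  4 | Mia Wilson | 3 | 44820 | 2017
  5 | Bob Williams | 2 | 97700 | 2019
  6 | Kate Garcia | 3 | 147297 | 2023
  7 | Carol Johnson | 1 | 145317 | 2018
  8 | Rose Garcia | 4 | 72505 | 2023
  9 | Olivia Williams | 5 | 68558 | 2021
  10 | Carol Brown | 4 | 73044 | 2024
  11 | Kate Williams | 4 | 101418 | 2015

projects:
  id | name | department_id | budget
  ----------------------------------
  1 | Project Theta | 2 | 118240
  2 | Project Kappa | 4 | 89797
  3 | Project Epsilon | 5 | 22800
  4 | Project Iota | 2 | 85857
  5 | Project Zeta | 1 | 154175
SELECT name, salary FROM employees WHERE salary < 69116

Execution result:
name | salary
Mia Wilson | 44820
Olivia Williams | 68558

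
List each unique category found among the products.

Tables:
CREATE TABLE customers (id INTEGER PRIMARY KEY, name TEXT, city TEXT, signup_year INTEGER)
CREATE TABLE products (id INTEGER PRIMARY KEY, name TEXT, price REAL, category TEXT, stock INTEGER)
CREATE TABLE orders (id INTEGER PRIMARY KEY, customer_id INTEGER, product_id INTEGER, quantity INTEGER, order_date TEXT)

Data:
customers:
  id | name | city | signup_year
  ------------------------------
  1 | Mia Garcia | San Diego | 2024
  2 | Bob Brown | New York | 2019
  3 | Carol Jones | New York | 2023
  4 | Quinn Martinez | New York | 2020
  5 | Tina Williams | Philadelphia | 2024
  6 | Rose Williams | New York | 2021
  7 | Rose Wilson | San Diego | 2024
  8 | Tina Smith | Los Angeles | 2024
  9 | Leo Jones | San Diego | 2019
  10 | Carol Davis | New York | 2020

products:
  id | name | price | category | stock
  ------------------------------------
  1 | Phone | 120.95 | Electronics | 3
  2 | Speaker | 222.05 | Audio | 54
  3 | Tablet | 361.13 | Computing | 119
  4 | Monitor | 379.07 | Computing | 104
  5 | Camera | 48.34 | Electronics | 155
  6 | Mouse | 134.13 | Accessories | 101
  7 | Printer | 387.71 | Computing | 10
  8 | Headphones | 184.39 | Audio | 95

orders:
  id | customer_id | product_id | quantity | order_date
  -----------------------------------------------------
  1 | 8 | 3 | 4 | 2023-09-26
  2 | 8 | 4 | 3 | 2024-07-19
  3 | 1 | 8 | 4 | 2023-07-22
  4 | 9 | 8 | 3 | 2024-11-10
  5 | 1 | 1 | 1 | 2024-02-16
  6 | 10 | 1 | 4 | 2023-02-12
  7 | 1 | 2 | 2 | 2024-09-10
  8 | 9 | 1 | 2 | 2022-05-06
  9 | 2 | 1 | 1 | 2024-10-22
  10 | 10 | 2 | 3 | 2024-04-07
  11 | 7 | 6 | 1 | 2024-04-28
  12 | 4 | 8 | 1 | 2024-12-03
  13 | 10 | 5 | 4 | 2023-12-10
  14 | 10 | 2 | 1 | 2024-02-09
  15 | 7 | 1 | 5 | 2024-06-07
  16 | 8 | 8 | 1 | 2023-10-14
SELECT DISTINCT category FROM products

Execution result:
category
Electronics
Audio
Computing
Accessories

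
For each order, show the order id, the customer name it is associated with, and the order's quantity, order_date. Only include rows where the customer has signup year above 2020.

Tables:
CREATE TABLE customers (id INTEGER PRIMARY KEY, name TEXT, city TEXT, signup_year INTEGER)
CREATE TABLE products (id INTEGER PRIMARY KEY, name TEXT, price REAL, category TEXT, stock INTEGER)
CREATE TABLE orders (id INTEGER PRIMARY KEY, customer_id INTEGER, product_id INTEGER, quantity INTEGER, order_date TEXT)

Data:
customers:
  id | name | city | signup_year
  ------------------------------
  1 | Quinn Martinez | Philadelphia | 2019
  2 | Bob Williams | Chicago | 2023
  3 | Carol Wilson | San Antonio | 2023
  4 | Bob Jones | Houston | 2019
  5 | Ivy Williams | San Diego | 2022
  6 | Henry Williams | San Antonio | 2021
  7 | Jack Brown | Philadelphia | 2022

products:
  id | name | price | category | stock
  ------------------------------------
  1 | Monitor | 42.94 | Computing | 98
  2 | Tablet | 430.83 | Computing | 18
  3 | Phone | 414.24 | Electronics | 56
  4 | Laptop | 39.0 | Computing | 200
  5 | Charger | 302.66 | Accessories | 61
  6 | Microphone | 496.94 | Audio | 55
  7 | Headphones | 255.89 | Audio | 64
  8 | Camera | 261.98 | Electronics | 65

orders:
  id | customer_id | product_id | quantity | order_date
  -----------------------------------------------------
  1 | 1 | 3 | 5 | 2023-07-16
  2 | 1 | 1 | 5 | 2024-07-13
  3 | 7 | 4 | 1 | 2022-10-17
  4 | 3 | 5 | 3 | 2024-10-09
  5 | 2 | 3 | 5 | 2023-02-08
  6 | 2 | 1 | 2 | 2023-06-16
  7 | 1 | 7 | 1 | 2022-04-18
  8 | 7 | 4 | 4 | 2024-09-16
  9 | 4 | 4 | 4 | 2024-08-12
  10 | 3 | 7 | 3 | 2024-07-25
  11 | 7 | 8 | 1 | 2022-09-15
SELECT c.id, p.name AS customer, c.quantity, c.order_date FROM orders c JOIN customers p ON c.customer_id = p.id WHERE p.signup_year > 2020

Execution result:
id | customer | quantity | order_date
3 | Jack Brown | 1 | 2022-10-17
4 | Carol Wilson | 3 | 2024-10-09
5 | Bob Williams | 5 | 2023-02-08
6 | Bob Williams | 2 | 2023-06-16
8 | Jack Brown | 4 | 2024-09-16
10 | Carol Wilson | 3 | 2024-07-25
11 | Jack Brown | 1 | 2022-09-15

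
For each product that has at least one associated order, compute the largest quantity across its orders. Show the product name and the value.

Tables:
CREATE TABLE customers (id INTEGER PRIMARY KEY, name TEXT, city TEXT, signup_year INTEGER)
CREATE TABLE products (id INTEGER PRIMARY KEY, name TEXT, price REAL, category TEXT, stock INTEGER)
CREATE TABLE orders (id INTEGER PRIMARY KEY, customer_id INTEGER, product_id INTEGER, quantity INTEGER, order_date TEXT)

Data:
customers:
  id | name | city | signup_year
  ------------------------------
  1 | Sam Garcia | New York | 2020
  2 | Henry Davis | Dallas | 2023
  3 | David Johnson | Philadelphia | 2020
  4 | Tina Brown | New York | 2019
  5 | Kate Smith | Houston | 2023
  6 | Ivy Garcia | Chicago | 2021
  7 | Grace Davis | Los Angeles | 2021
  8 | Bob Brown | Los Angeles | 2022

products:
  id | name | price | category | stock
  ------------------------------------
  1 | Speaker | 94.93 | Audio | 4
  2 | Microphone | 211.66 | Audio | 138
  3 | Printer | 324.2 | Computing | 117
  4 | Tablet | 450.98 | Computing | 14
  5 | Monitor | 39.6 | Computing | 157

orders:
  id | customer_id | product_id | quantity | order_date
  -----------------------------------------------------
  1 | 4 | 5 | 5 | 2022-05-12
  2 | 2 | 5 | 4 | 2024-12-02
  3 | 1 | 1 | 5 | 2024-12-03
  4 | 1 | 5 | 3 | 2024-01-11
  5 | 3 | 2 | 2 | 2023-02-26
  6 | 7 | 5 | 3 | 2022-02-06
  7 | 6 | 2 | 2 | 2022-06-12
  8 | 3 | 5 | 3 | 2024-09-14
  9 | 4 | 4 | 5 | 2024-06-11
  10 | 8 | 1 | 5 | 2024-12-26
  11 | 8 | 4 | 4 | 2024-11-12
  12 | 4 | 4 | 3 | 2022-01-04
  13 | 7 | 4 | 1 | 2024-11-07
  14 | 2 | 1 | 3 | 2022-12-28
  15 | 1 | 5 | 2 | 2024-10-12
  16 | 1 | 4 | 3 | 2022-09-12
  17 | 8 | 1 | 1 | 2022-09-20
SELECT p.name, MAX(c.quantity) AS max_quantity FROM orders c JOIN products p ON c.product_id = p.id GROUP BY p.id, p.name

Execution result:
name | max_quantity
Speaker | 5
Microphone | 2
Tablet | 5
Monitor | 5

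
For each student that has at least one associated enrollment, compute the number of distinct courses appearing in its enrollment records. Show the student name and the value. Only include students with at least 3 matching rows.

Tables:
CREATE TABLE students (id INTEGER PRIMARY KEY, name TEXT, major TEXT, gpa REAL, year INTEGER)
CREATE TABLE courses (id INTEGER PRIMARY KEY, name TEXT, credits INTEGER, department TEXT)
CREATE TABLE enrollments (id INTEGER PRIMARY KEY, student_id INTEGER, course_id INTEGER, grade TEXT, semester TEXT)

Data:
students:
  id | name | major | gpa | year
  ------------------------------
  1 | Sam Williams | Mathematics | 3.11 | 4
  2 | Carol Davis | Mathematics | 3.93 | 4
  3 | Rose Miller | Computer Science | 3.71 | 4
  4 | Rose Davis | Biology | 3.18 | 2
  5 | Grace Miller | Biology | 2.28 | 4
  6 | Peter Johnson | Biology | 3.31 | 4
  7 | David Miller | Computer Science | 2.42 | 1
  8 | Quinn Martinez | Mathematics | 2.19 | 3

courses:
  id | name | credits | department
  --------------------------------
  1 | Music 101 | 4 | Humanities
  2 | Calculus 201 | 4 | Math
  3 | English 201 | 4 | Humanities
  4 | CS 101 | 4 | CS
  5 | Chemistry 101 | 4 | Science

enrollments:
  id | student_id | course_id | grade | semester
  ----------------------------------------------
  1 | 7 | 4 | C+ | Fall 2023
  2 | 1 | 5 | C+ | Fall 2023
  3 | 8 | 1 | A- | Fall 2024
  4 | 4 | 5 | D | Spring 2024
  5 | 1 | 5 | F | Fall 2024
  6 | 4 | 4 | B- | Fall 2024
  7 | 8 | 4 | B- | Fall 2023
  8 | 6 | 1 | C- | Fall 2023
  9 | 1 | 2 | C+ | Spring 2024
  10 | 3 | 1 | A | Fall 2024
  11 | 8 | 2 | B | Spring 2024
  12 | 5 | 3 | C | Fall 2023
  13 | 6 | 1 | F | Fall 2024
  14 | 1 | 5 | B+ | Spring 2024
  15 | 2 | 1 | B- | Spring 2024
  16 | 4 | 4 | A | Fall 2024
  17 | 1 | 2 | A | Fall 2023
SELECT p.name, COUNT(DISTINCT c.course_id) AS distinct_course_count FROM enrollments c JOIN students p ON c.student_id = p.id GROUP BY p.id, p.name HAVING COUNT(*) >= 3

Execution result:
name | distinct_course_count
Sam Williams | 2
Rose Davis | 2
Quinn Martinez | 3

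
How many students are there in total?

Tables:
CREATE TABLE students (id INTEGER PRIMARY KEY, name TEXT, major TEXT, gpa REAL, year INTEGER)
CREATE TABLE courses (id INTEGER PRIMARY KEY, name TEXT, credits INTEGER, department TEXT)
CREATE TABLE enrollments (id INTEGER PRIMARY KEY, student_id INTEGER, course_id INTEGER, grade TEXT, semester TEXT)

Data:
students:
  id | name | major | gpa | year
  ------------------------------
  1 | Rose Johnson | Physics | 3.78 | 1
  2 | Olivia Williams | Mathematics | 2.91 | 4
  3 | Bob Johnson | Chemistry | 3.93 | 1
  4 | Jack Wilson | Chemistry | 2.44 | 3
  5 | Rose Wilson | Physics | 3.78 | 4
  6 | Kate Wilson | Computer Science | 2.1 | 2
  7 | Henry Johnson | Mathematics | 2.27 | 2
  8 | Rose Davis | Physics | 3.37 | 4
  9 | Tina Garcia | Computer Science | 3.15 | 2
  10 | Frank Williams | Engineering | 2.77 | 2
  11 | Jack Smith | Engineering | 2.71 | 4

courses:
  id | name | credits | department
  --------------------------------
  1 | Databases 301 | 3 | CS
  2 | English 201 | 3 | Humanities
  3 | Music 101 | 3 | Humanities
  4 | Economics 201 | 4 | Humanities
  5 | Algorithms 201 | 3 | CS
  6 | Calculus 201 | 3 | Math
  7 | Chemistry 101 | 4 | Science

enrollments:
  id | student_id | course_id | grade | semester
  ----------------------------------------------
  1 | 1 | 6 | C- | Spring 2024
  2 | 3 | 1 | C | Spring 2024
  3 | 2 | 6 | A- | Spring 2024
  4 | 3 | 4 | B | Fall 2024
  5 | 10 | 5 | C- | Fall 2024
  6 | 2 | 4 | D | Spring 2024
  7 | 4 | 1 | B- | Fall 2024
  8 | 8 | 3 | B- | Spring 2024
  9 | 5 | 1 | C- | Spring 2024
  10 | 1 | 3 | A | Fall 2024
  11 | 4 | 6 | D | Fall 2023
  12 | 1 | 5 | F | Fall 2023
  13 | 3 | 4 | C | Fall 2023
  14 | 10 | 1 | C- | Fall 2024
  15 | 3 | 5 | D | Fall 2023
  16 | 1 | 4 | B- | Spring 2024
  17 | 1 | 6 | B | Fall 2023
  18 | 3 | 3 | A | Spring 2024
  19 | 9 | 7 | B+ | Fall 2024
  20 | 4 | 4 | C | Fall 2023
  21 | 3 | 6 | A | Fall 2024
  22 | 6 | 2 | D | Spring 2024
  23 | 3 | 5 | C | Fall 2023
SELECT COUNT(*) FROM students

Execution result:
11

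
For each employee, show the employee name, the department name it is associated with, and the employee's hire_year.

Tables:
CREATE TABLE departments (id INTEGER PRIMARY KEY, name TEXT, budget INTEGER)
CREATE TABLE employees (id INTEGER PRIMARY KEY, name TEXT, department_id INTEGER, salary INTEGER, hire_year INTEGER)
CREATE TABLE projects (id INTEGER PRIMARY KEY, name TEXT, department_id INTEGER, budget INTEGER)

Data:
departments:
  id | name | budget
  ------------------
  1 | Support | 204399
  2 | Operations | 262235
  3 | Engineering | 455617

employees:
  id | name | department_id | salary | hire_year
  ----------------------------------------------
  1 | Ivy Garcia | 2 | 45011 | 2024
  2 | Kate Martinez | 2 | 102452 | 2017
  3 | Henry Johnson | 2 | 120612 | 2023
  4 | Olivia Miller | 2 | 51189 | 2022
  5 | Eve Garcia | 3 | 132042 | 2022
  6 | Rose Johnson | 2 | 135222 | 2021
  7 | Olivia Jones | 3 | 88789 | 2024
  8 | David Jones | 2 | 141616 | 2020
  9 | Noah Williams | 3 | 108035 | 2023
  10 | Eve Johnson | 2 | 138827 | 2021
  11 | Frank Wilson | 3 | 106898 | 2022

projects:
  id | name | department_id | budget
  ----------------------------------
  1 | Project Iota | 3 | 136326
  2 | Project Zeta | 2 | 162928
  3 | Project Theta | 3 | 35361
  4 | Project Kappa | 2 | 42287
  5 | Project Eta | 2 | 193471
SELECT c.name, p.name AS department, c.hire_year FROM employees c JOIN departments p ON c.department_id = p.id

Execution result:
name | department | hire_year
Ivy Garcia | Operations | 2024
Kate Martinez | Operations | 2017
Henry Johnson | Operations | 2023
Olivia Miller | Operations | 2022
Eve Garcia | Engineering | 2022
Rose Johnson | Operations | 2021
Olivia Jones | Engineering | 2024
David Jones | Operations | 2020
Noah Williams | Engineering | 2023
Eve Johnson | Operations | 2021
Frank Wilson | Engineering | 2022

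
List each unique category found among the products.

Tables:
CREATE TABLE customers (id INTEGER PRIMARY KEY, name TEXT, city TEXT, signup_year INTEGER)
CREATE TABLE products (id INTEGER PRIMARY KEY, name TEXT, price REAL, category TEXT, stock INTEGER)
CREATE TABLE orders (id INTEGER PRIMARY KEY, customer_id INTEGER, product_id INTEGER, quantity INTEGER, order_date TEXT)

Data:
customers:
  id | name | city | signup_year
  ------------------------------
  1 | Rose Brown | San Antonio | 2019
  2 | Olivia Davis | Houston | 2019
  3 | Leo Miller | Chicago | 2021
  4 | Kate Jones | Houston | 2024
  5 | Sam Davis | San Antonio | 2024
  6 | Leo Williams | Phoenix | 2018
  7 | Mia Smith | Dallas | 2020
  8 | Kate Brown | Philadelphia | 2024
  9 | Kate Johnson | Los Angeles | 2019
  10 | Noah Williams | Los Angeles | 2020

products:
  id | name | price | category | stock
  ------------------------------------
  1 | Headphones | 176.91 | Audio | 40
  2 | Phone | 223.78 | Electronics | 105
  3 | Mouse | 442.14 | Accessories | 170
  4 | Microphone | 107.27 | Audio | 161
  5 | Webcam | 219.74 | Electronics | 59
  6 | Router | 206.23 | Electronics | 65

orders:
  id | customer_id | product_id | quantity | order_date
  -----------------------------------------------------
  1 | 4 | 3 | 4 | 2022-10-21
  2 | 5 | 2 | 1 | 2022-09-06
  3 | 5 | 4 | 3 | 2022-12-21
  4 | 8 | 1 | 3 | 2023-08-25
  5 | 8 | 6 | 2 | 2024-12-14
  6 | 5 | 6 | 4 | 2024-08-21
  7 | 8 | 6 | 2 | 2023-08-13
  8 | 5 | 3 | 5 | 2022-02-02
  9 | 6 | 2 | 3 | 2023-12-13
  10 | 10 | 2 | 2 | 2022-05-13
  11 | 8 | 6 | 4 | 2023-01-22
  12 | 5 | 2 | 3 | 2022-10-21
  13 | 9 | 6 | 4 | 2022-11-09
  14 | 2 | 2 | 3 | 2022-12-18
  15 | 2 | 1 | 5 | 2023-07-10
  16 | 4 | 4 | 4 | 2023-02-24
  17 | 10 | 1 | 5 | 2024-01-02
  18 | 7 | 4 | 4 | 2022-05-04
SELECT DISTINCT category FROM products

Execution result:
category
Audio
Electronics
Accessories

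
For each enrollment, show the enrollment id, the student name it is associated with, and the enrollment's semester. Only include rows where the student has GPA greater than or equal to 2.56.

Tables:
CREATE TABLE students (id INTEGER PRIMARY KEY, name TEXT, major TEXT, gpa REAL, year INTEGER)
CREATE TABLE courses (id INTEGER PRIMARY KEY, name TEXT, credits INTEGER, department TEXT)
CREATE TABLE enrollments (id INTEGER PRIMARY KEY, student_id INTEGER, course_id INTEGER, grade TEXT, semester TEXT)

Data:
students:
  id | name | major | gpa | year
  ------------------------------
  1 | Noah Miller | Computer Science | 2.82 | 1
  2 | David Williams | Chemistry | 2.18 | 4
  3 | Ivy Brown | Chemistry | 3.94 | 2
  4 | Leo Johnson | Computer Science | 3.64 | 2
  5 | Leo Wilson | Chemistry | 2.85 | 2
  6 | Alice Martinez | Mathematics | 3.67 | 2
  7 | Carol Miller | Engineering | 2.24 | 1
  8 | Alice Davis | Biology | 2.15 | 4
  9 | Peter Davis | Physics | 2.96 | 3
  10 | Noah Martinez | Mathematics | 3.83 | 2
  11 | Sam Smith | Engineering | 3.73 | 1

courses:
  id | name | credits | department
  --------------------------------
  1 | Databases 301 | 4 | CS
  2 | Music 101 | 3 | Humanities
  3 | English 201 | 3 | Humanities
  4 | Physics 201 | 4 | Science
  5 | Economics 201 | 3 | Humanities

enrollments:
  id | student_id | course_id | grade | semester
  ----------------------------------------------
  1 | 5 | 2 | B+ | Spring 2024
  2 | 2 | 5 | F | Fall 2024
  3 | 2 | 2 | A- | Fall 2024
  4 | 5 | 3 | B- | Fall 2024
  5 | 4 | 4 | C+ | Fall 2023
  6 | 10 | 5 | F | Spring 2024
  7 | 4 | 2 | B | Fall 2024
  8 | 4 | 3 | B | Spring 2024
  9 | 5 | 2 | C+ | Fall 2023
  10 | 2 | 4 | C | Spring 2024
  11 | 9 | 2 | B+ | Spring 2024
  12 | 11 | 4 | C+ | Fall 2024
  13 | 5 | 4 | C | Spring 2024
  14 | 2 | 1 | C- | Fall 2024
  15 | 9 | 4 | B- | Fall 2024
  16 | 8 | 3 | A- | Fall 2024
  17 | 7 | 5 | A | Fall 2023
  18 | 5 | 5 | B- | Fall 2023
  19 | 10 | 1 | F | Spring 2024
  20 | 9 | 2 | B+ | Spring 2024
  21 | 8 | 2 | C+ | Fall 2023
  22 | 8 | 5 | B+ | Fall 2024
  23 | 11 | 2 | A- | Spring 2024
SELECT c.id, p.name AS student, c.semester FROM enrollments c JOIN students p ON c.student_id = p.id WHERE p.gpa >= 2.56

Execution result:
id | student | semester
1 | Leo Wilson | Spring 2024
4 | Leo Wilson | Fall 2024
5 | Leo Johnson | Fall 2023
6 | Noah Martinez | Spring 2024
7 | Leo Johnson | Fall 2024
8 | Leo Johnson | Spring 2024
9 | Leo Wilson | Fall 2023
11 | Peter Davis | Spring 2024
12 | Sam Smith | Fall 2024
13 | Leo Wilson | Spring 2024
15 | Peter Davis | Fall 2024
18 | Leo Wilson | Fall 2023
19 | Noah Martinez | Spring 2024
20 | Peter Davis | Spring 2024
23 | Sam Smith | Spring 2024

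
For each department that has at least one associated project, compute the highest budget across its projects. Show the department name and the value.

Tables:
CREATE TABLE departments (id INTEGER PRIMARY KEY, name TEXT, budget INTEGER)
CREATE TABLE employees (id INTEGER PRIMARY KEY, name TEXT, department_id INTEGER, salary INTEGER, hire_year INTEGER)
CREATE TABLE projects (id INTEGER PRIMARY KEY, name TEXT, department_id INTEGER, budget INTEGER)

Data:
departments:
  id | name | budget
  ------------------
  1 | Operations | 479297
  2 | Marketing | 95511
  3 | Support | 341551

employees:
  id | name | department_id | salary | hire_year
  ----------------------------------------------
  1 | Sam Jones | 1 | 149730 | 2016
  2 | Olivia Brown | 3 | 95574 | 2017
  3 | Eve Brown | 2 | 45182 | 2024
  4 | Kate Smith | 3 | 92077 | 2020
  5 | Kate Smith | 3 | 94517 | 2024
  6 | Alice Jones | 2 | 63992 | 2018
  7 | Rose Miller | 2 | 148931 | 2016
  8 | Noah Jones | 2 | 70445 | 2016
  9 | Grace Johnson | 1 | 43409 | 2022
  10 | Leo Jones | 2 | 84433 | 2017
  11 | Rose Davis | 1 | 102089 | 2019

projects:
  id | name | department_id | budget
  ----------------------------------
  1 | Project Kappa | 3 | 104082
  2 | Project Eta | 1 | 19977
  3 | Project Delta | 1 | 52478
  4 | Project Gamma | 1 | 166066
SELECT p.name, MAX(c.budget) AS max_budget FROM projects c JOIN departments p ON c.department_id = p.id GROUP BY p.id, p.name

Execution result:
name | max_budget
Operations | 166066
Support | 104082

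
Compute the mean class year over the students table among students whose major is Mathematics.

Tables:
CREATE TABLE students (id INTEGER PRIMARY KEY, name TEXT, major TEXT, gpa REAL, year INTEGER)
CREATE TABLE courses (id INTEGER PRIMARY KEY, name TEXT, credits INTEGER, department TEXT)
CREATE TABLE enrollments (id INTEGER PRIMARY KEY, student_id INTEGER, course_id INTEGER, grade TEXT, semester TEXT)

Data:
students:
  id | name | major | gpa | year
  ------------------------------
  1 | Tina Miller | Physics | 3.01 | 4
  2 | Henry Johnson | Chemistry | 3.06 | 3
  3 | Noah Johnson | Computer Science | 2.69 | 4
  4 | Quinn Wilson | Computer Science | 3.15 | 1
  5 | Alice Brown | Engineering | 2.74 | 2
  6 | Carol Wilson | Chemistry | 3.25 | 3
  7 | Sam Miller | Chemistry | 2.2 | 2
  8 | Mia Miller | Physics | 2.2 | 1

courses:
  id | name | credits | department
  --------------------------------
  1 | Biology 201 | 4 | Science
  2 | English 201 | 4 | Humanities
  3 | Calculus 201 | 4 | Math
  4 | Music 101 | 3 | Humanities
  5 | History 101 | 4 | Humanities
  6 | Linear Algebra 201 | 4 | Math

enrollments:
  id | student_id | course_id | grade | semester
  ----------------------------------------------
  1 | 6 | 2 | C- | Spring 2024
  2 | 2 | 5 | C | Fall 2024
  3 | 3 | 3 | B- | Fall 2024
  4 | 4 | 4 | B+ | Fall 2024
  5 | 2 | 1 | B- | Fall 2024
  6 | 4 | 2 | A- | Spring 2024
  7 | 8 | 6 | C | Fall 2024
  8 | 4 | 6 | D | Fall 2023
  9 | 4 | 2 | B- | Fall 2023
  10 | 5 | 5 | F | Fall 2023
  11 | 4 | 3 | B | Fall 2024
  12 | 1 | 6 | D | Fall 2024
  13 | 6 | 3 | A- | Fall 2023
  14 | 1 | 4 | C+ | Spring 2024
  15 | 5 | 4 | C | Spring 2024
SELECT AVG(year) FROM students WHERE major = 'Mathematics'

Execution result:
NULL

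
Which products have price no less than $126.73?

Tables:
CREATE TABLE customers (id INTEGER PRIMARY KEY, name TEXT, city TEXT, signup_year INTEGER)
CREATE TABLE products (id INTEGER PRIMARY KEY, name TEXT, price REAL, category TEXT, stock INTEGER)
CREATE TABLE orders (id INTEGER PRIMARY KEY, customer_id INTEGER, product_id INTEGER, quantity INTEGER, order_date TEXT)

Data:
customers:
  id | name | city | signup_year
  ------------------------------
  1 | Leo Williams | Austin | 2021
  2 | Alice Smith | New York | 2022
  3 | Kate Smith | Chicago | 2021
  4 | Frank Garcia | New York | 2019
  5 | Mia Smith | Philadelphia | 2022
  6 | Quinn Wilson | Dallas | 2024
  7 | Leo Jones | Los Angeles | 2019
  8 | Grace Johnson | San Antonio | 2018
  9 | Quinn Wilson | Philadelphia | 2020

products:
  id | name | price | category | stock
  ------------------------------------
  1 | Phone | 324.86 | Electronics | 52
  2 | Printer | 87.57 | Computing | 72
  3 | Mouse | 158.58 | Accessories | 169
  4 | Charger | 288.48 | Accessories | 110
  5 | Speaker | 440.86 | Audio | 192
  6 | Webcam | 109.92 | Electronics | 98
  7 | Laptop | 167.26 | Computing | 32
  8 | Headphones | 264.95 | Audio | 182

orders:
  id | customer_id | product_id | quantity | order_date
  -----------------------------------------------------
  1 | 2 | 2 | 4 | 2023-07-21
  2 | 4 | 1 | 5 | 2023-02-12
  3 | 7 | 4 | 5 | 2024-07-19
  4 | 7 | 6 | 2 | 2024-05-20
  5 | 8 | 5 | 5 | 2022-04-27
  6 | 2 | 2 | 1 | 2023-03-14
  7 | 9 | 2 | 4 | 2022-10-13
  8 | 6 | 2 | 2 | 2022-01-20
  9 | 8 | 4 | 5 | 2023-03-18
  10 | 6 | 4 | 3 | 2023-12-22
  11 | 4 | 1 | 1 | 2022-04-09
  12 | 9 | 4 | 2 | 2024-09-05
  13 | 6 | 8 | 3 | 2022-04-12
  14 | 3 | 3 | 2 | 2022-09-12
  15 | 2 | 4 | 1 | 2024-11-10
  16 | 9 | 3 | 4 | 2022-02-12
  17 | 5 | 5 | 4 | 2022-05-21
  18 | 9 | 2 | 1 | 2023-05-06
SELECT name, price FROM products WHERE price >= 126.73

Execution result:
name | price
Phone | 324.86
Mouse | 158.58
Charger | 288.48
Speaker | 440.86
Laptop | 167.26
Headphones | 264.95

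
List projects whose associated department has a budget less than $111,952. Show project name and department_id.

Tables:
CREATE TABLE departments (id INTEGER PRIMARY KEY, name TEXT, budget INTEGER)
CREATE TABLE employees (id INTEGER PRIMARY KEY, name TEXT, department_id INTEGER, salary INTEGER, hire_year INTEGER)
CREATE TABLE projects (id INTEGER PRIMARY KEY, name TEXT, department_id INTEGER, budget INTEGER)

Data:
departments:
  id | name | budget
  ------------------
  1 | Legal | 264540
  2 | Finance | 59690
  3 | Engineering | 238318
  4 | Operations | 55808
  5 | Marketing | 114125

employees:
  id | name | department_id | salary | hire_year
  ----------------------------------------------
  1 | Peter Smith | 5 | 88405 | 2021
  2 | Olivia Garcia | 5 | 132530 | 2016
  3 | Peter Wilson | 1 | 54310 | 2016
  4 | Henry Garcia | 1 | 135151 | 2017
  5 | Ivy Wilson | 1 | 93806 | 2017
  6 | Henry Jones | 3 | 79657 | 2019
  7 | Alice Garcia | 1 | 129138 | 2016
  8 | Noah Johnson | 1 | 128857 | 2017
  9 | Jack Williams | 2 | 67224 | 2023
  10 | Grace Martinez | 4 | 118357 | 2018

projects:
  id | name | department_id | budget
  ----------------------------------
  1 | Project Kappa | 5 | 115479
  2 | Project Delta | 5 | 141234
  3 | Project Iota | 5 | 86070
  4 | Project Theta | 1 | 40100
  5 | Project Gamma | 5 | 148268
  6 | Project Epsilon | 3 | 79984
SELECT name, department_id FROM projects WHERE department_id IN (SELECT id FROM departments WHERE budget < 111952)

Execution result:
(no rows)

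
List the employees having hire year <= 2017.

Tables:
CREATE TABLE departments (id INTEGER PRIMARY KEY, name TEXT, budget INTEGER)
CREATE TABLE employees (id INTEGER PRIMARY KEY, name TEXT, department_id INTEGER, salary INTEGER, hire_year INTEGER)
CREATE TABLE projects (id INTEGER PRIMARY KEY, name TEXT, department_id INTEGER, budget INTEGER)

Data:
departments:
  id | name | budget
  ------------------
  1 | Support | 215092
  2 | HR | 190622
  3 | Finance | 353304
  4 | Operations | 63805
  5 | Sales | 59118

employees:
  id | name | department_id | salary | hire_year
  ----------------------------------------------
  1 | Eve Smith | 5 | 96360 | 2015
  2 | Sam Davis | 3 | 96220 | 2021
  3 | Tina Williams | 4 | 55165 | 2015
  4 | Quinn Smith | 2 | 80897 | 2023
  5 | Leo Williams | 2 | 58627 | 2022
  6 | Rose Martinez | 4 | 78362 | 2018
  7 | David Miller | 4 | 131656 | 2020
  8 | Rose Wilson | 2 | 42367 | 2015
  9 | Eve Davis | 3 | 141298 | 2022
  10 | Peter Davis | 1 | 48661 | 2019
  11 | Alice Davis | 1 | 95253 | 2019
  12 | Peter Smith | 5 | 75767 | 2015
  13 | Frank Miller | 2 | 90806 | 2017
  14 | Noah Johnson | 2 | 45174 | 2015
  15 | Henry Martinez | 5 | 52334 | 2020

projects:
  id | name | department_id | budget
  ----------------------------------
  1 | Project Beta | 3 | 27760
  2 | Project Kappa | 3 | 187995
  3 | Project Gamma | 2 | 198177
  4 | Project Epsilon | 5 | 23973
SELECT name, hire_year FROM employees WHERE hire_year <= 2017

Execution result:
name | hire_year
Eve Smith | 2015
Tina Williams | 2015
Rose Wilson | 2015
Peter Smith | 2015
Frank Miller | 2017
Noah Johnson | 2015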